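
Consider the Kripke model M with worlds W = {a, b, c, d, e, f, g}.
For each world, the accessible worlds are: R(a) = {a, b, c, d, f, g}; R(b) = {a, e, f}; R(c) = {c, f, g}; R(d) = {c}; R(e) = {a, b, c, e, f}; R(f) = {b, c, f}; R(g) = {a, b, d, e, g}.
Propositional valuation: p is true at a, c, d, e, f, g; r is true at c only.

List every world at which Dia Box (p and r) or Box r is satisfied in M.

a, d, g

Let φ = Dia Box (p and r) or Box r. Evaluate φ at each world:
  a (successors {a, b, c, d, f, g}): φ is true.
  b (successors {a, e, f}): φ is false.
  c (successors {c, f, g}): φ is false.
  d (successors {c}): φ is true.
  e (successors {a, b, c, e, f}): φ is false.
  f (successors {b, c, f}): φ is false.
  g (successors {a, b, d, e, g}): φ is true.
For instance, at d:
  At d: Dia Box (p and r) is false, Box r is true, so Dia Box (p and r) or Box r is true.
    At d: Dia Box (p and r) requires Box (p and r) at some successor in {c}.
      At c: Box (p and r) is false.
    So Dia Box (p and r) is false at d.
    At d: Box r requires r at every successor {c}.
      At c: r is true.
    So Box r is true at d.
Satisfying worlds: {a, d, g}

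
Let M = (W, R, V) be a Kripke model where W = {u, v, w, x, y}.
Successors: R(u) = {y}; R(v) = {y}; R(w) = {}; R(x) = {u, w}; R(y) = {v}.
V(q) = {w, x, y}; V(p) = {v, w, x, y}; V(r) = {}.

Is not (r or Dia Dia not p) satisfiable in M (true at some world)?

Let φ = not (r or Dia Dia not p). Evaluate φ at each world:
  u (successors {y}): φ is true.
  v (successors {y}): φ is true.
  w (successors ∅): φ is true.
  x (successors {u, w}): φ is true.
  y (successors {v}): φ is true.
Detail at u (witness):
  At u: r or Dia Dia not p is false, so not (r or Dia Dia not p) is true.
    At u: r is false, Dia Dia not p is false, so r or Dia Dia not p is false.
      At u: Dia Dia not p requires Dia not p at some successor in {y}.
        At y: Dia not p is false.
      So Dia Dia not p is false at u.

Yes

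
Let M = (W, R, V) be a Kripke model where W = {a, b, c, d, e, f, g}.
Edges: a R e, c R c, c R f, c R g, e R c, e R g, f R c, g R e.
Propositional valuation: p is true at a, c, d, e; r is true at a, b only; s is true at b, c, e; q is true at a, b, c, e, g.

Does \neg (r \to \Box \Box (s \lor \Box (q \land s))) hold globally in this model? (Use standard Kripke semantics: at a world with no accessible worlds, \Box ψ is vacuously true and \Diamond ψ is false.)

No

Let φ = \neg (r \to \Box \Box (s \lor \Box (q \land s))). Evaluate φ at each world:
  a (successors {e}): φ is false.
  b (successors ∅): φ is false.
  c (successors {c, f, g}): φ is false.
  d (successors ∅): φ is false.
  e (successors {c, g}): φ is false.
  f (successors {c}): φ is false.
  g (successors {e}): φ is false.
Detail at a (counterexample):
  At a: r \to \Box \Box (s \lor \Box (q \land s)) is true, so \neg (r \to \Box \Box (s \lor \Box (q \land s))) is false.
    At a: r is true, \Box \Box (s \lor \Box (q \land s)) is true, so r \to \Box \Box (s \lor \Box (q \land s)) is true.
      At a: \Box \Box (s \lor \Box (q \land s)) requires \Box (s \lor \Box (q \land s)) at every successor {e}.
        At e: \Box (s \lor \Box (q \land s)) is true.
      So \Box \Box (s \lor \Box (q \land s)) is true at a.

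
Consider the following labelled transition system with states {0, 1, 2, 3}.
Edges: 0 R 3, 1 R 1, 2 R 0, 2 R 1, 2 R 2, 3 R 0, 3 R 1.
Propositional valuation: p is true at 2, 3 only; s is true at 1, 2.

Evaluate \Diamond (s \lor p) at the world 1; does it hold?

Yes

At 1: \Diamond (s \lor p) requires s \lor p at some successor in {1}.
  s \lor p holds at 1, so \Diamond (s \lor p) is true at 1.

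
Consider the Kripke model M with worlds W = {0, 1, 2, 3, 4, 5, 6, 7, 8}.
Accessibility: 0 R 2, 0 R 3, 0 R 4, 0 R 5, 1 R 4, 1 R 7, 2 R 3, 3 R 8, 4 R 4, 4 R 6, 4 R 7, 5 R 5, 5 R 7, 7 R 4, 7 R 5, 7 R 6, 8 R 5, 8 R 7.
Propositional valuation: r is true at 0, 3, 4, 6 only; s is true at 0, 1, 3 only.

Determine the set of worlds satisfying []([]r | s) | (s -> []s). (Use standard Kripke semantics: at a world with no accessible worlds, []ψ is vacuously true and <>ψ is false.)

2, 4, 5, 6, 7, 8

Recall that []ψ holds at a world iff ψ holds at every accessible world, and <>ψ holds iff ψ holds at some accessible world.
Let φ = []([]r | s) | (s -> []s). Evaluate φ at each world:
  0 (successors {2, 3, 4, 5}): φ is false.
  1 (successors {4, 7}): φ is false.
  2 (successors {3}): φ is true.
  3 (successors {8}): φ is false.
  4 (successors {4, 6, 7}): φ is true.
  5 (successors {5, 7}): φ is true.
  6 (successors ∅): φ is true.
  7 (successors {4, 5, 6}): φ is true.
  8 (successors {5, 7}): φ is true.
For instance, at 5:
  At 5: []([]r | s) is false, s -> []s is true, so []([]r | s) | (s -> []s) is true.
    At 5: []([]r | s) requires []r | s at every successor {5, 7}.
      []r | s fails at 5, so []([]r | s) is false at 5.
    At 5: s is false, []s is false, so s -> []s is true.
      At 5: []s requires s at every successor {5, 7}.
        s fails at 5, so []s is false at 5.
Satisfying worlds: {2, 4, 5, 6, 7, 8}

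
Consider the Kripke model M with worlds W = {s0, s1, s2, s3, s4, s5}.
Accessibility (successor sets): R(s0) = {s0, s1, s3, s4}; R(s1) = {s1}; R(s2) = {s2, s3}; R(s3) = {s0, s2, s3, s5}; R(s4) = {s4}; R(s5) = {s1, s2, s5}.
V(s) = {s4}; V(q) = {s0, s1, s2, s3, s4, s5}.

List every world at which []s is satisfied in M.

s4

Recall that []ψ holds at a world iff ψ holds at every accessible world, and <>ψ holds iff ψ holds at some accessible world.
Let φ = []s. Evaluate φ at each world:
  s0 (successors {s0, s1, s3, s4}): φ is false.
  s1 (successors {s1}): φ is false.
  s2 (successors {s2, s3}): φ is false.
  s3 (successors {s0, s2, s3, s5}): φ is false.
  s4 (successors {s4}): φ is true.
  s5 (successors {s1, s2, s5}): φ is false.
For instance, at s4:
  At s4: []s requires s at every successor {s4}.
    At s4: s is true.
  So []s is true at s4.
Satisfying worlds: {s4}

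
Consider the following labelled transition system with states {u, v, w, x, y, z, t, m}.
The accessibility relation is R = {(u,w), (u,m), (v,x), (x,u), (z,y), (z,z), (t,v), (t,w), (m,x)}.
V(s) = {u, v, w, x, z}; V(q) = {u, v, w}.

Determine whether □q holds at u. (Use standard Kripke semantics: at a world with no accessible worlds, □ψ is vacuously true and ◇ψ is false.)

No

Recall that □ψ holds at a world iff ψ holds at every accessible world, and ◇ψ holds iff ψ holds at some accessible world.
At u: □q requires q at every successor {w, m}.
  q fails at m, so □q is false at u.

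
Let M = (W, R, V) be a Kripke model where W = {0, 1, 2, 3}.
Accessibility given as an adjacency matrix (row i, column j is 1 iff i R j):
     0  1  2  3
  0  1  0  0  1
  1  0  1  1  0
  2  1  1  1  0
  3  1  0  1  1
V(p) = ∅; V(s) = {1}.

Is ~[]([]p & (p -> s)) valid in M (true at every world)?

Let φ = ~[]([]p & (p -> s)). Evaluate φ at each world:
  0 (successors {0, 3}): φ is true.
  1 (successors {1, 2}): φ is true.
  2 (successors {0, 1, 2}): φ is true.
  3 (successors {0, 2, 3}): φ is true.
For instance, at 0:
  At 0: []([]p & (p -> s)) is false, so ~[]([]p & (p -> s)) is true.
    At 0: []([]p & (p -> s)) requires []p & (p -> s) at every successor {0, 3}.
      []p & (p -> s) fails at 0, so []([]p & (p -> s)) is false at 0.

Yes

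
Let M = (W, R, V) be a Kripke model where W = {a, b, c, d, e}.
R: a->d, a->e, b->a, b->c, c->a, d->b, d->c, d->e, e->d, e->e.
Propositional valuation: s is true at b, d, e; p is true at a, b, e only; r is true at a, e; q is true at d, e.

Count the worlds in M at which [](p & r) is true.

Let φ = [](p & r). Evaluate φ at each world:
  a (successors {d, e}): φ is false.
  b (successors {a, c}): φ is false.
  c (successors {a}): φ is true.
  d (successors {b, c, e}): φ is false.
  e (successors {d, e}): φ is false.
For instance, at c:
  At c: [](p & r) requires p & r at every successor {a}.
    At a: p & r is true.
  So [](p & r) is true at c.
Satisfying worlds: {c}

1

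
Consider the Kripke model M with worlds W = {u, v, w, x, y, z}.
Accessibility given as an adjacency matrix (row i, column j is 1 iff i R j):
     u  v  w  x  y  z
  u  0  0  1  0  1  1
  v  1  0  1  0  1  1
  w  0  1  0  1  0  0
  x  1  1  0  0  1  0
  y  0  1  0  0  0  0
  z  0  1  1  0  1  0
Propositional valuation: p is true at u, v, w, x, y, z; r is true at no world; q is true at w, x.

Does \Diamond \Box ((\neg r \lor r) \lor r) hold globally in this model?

Recall that \Box ψ holds at a world iff ψ holds at every accessible world, and \Diamond ψ holds iff ψ holds at some accessible world.
Let φ = \Diamond \Box ((\neg r \lor r) \lor r). Evaluate φ at each world:
  u (successors {w, y, z}): φ is true.
  v (successors {u, w, y, z}): φ is true.
  w (successors {v, x}): φ is true.
  x (successors {u, v, y}): φ is true.
  y (successors {v}): φ is true.
  z (successors {v, w, y}): φ is true.
For instance, at z:
  At z: \Diamond \Box ((\neg r \lor r) \lor r) requires \Box ((\neg r \lor r) \lor r) at some successor in {v, w, y}.
    \Box ((\neg r \lor r) \lor r) holds at v, so \Diamond \Box ((\neg r \lor r) \lor r) is true at z.
      At v: \Box ((\neg r \lor r) \lor r) requires (\neg r \lor r) \lor r at every successor {u, w, y, z}.
        At u: (\neg r \lor r) \lor r is true.
        At w: (\neg r \lor r) \lor r is true.
        At y: (\neg r \lor r) \lor r is true.
        At z: (\neg r \lor r) \lor r is true.
      So \Box ((\neg r \lor r) \lor r) is true at v.

Yes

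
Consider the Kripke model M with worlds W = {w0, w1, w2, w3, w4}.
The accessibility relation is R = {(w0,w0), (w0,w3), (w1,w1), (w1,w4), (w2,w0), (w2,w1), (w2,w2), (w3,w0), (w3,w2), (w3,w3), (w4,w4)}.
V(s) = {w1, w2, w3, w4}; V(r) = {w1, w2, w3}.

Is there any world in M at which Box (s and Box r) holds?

Let φ = Box (s and Box r). Evaluate φ at each world:
  w0 (successors {w0, w3}): φ is false.
  w1 (successors {w1, w4}): φ is false.
  w2 (successors {w0, w1, w2}): φ is false.
  w3 (successors {w0, w2, w3}): φ is false.
  w4 (successors {w4}): φ is false.
For instance, at w4:
  At w4: Box (s and Box r) requires s and Box r at every successor {w4}.
    s and Box r fails at w4, so Box (s and Box r) is false at w4.
      At w4: s is true, Box r is false, so s and Box r is false.

No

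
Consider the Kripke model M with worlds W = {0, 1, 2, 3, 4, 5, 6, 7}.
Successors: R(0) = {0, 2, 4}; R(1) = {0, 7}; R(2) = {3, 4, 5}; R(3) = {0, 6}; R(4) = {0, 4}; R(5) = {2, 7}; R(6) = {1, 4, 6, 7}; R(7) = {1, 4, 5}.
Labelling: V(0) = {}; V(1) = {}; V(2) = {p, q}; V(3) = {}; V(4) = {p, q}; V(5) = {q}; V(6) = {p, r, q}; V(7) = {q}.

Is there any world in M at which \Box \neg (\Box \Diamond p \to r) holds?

Let φ = \Box \neg (\Box \Diamond p \to r). Evaluate φ at each world:
  0 (successors {0, 2, 4}): φ is true.
  1 (successors {0, 7}): φ is false.
  2 (successors {3, 4, 5}): φ is true.
  3 (successors {0, 6}): φ is false.
  4 (successors {0, 4}): φ is true.
  5 (successors {2, 7}): φ is false.
  6 (successors {1, 4, 6, 7}): φ is false.
  7 (successors {1, 4, 5}): φ is true.
Detail at 0 (witness):
  At 0: \Box \neg (\Box \Diamond p \to r) requires \neg (\Box \Diamond p \to r) at every successor {0, 2, 4}.
      At 0: \Box \Diamond p \to r is false, so \neg (\Box \Diamond p \to r) is true.
      At 2: \Box \Diamond p \to r is false, so \neg (\Box \Diamond p \to r) is true.
      At 4: \Box \Diamond p \to r is false, so \neg (\Box \Diamond p \to r) is true.
  So \Box \neg (\Box \Diamond p \to r) is true at 0.

Yes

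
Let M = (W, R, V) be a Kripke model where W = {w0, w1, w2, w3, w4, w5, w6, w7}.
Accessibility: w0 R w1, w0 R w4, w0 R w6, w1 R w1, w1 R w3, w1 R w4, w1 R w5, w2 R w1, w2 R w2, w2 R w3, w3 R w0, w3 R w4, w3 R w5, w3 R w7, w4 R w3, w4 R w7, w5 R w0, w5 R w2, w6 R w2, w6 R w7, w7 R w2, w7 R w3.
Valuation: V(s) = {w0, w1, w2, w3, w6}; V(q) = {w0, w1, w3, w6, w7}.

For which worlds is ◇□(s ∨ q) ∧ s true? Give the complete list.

w0, w1, w2, w3, w6

Recall that □ψ holds at a world iff ψ holds at every accessible world, and ◇ψ holds iff ψ holds at some accessible world.
Let φ = ◇□(s ∨ q) ∧ s. Evaluate φ at each world:
  w0 (successors {w1, w4, w6}): φ is true.
  w1 (successors {w1, w3, w4, w5}): φ is true.
  w2 (successors {w1, w2, w3}): φ is true.
  w3 (successors {w0, w4, w5, w7}): φ is true.
  w4 (successors {w3, w7}): φ is false.
  w5 (successors {w0, w2}): φ is false.
  w6 (successors {w2, w7}): φ is true.
  w7 (successors {w2, w3}): φ is false.
For instance, at w3:
  At w3: ◇□(s ∨ q) is true, s is true, so ◇□(s ∨ q) ∧ s is true.
    At w3: ◇□(s ∨ q) requires □(s ∨ q) at some successor in {w0, w4, w5, w7}.
      □(s ∨ q) holds at w4, so ◇□(s ∨ q) is true at w3.
Satisfying worlds: {w0, w1, w2, w3, w6}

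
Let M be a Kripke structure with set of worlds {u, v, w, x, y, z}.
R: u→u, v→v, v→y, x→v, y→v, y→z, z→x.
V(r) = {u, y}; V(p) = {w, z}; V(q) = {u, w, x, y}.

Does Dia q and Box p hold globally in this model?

No

Let φ = Dia q and Box p. Evaluate φ at each world:
  u (successors {u}): φ is false.
  v (successors {v, y}): φ is false.
  w (successors ∅): φ is false.
  x (successors {v}): φ is false.
  y (successors {v, z}): φ is false.
  z (successors {x}): φ is false.
Detail at u (counterexample):
  At u: Dia q is true, Box p is false, so Dia q and Box p is false.
    At u: Dia q requires q at some successor in {u}.
      q holds at u, so Dia q is true at u.
    At u: Box p requires p at every successor {u}.
      p fails at u, so Box p is false at u.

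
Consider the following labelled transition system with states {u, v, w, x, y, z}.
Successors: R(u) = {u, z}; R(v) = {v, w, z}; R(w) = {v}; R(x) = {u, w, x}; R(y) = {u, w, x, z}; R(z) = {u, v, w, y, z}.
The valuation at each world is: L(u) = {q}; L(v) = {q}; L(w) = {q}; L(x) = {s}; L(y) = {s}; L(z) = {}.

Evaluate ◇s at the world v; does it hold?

No

At v: ◇s requires s at some successor in {v, w, z}.
  At v: s is false.
  At w: s is false.
  At z: s is false.
So ◇s is false at v.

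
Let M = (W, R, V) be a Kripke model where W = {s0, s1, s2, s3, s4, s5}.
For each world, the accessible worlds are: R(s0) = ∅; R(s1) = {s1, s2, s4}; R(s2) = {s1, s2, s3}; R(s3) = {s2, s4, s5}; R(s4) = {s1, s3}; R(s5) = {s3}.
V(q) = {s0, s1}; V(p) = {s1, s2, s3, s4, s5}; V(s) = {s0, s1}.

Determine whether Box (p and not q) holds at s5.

Yes

At s5: Box (p and not q) requires p and not q at every successor {s3}.
  At s3: p and not q is true.
So Box (p and not q) is true at s5.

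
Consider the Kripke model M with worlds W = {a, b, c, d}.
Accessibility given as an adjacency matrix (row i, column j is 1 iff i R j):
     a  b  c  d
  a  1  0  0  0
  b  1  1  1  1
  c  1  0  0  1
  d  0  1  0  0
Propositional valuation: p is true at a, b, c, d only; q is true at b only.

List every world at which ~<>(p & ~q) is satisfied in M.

d

Recall that <>ψ holds at a world iff ψ holds at some accessible world.
Let φ = ~<>(p & ~q). Evaluate φ at each world:
  a (successors {a}): φ is false.
  b (successors {a, b, c, d}): φ is false.
  c (successors {a, d}): φ is false.
  d (successors {b}): φ is true.
For instance, at b:
  At b: <>(p & ~q) is true, so ~<>(p & ~q) is false.
    At b: <>(p & ~q) requires p & ~q at some successor in {a, b, c, d}.
      p & ~q holds at a, so <>(p & ~q) is true at b.
Satisfying worlds: {d}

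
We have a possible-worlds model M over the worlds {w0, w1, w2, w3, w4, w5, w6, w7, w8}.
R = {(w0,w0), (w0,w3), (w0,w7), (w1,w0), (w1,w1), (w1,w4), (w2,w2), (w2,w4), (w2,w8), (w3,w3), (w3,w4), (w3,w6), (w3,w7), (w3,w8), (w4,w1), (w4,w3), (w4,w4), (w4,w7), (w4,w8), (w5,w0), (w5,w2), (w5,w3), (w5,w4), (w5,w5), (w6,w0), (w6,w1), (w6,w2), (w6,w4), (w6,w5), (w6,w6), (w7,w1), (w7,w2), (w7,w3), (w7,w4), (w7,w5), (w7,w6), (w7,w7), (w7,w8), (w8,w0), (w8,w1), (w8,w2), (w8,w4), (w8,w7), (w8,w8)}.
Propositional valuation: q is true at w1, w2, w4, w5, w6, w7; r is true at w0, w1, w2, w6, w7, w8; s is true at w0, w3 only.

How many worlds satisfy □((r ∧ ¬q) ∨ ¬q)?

Recall that □ψ holds at a world iff ψ holds at every accessible world, and ◇ψ holds iff ψ holds at some accessible world.
Let φ = □((r ∧ ¬q) ∨ ¬q). Evaluate φ at each world:
  w0 (successors {w0, w3, w7}): φ is false.
  w1 (successors {w0, w1, w4}): φ is false.
  w2 (successors {w2, w4, w8}): φ is false.
  w3 (successors {w3, w4, w6, w7, w8}): φ is false.
  w4 (successors {w1, w3, w4, w7, w8}): φ is false.
  w5 (successors {w0, w2, w3, w4, w5}): φ is false.
  w6 (successors {w0, w1, w2, w4, w5, w6}): φ is false.
  w7 (successors {w1, w2, w3, w4, w5, w6, w7, w8}): φ is false.
  w8 (successors {w0, w1, w2, w4, w7, w8}): φ is false.
For instance, at w8:
  At w8: □((r ∧ ¬q) ∨ ¬q) requires (r ∧ ¬q) ∨ ¬q at every successor {w0, w1, w2, w4, w7, w8}.
    (r ∧ ¬q) ∨ ¬q fails at w1, so □((r ∧ ¬q) ∨ ¬q) is false at w8.
Satisfying worlds: none.

0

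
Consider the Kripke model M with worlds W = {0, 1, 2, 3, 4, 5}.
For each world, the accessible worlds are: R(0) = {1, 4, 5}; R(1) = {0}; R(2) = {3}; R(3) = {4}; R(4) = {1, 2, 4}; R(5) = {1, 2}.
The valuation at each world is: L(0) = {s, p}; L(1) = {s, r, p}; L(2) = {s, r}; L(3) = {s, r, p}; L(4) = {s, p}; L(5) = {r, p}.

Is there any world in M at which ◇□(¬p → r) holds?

Let φ = ◇□(¬p → r). Evaluate φ at each world:
  0 (successors {1, 4, 5}): φ is true.
  1 (successors {0}): φ is true.
  2 (successors {3}): φ is true.
  3 (successors {4}): φ is true.
  4 (successors {1, 2, 4}): φ is true.
  5 (successors {1, 2}): φ is true.
Detail at 0 (witness):
  At 0: ◇□(¬p → r) requires □(¬p → r) at some successor in {1, 4, 5}.
    □(¬p → r) holds at 1, so ◇□(¬p → r) is true at 0.
      At 1: □(¬p → r) requires ¬p → r at every successor {0}.
        At 0: ¬p → r is true.
      So □(¬p → r) is true at 1.

Yes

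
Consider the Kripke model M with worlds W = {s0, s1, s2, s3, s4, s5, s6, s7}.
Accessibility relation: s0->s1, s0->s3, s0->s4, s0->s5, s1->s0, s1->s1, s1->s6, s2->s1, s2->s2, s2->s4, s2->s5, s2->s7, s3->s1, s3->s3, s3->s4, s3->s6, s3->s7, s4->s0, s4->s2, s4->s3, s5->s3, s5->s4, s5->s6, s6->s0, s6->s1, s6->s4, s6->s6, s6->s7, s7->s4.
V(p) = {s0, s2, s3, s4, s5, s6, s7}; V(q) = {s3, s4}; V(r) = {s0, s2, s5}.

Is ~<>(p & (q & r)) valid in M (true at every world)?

Yes

Let φ = ~<>(p & (q & r)). Evaluate φ at each world:
  s0 (successors {s1, s3, s4, s5}): φ is true.
  s1 (successors {s0, s1, s6}): φ is true.
  s2 (successors {s1, s2, s4, s5, s7}): φ is true.
  s3 (successors {s1, s3, s4, s6, s7}): φ is true.
  s4 (successors {s0, s2, s3}): φ is true.
  s5 (successors {s3, s4, s6}): φ is true.
  s6 (successors {s0, s1, s4, s6, s7}): φ is true.
  s7 (successors {s4}): φ is true.
For instance, at s2:
  At s2: <>(p & (q & r)) is false, so ~<>(p & (q & r)) is true.
    At s2: <>(p & (q & r)) requires p & (q & r) at some successor in {s1, s2, s4, s5, s7}.
      At s1: p & (q & r) is false.
      At s2: p & (q & r) is false.
      At s4: p & (q & r) is false.
      At s5: p & (q & r) is false.
      At s7: p & (q & r) is false.
    So <>(p & (q & r)) is false at s2.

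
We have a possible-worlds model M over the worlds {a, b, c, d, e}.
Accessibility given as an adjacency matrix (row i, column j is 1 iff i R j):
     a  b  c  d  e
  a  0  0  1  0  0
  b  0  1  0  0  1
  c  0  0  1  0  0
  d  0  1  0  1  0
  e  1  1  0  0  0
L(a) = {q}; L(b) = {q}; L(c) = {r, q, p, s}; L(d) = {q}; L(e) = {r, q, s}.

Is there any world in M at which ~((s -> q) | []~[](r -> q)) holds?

No

Let φ = ~((s -> q) | []~[](r -> q)). Evaluate φ at each world:
  a (successors {c}): φ is false.
  b (successors {b, e}): φ is false.
  c (successors {c}): φ is false.
  d (successors {b, d}): φ is false.
  e (successors {a, b}): φ is false.
For instance, at b:
  At b: (s -> q) | []~[](r -> q) is true, so ~((s -> q) | []~[](r -> q)) is false.
    At b: s -> q is true, []~[](r -> q) is false, so (s -> q) | []~[](r -> q) is true.
      At b: []~[](r -> q) requires ~[](r -> q) at every successor {b, e}.
        ~[](r -> q) fails at b, so []~[](r -> q) is false at b.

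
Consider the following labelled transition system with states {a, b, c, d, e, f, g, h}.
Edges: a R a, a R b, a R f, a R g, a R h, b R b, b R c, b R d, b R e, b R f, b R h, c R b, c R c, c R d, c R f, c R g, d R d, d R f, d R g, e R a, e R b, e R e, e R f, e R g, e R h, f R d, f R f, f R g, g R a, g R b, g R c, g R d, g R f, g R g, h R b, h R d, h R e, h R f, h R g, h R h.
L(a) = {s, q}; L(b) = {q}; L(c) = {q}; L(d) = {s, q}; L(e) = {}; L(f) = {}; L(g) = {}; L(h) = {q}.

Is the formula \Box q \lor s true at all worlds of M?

Recall that \Box ψ holds at a world iff ψ holds at every accessible world, and \Diamond ψ holds iff ψ holds at some accessible world.
Let φ = \Box q \lor s. Evaluate φ at each world:
  a (successors {a, b, f, g, h}): φ is true.
  b (successors {b, c, d, e, f, h}): φ is false.
  c (successors {b, c, d, f, g}): φ is false.
  d (successors {d, f, g}): φ is true.
  e (successors {a, b, e, f, g, h}): φ is false.
  f (successors {d, f, g}): φ is false.
  g (successors {a, b, c, d, f, g}): φ is false.
  h (successors {b, d, e, f, g, h}): φ is false.
Detail at b (counterexample):
  At b: \Box q is false, s is false, so \Box q \lor s is false.
    At b: \Box q requires q at every successor {b, c, d, e, f, h}.
      q fails at e, so \Box q is false at b.

No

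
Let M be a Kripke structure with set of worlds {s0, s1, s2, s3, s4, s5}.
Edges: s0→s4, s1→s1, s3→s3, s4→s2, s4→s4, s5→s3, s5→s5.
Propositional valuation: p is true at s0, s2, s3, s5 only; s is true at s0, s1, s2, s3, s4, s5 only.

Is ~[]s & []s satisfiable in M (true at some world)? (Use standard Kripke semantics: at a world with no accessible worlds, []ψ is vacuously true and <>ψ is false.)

No

Let φ = ~[]s & []s. Evaluate φ at each world:
  s0 (successors {s4}): φ is false.
  s1 (successors {s1}): φ is false.
  s2 (successors ∅): φ is false.
  s3 (successors {s3}): φ is false.
  s4 (successors {s2, s4}): φ is false.
  s5 (successors {s3, s5}): φ is false.
For instance, at s3:
  At s3: ~[]s is false, []s is true, so ~[]s & []s is false.
    At s3: []s is true, so ~[]s is false.
      At s3: []s requires s at every successor {s3}.
        At s3: s is true.
      So []s is true at s3.
    At s3: []s requires s at every successor {s3}.
      At s3: s is true.
    So []s is true at s3.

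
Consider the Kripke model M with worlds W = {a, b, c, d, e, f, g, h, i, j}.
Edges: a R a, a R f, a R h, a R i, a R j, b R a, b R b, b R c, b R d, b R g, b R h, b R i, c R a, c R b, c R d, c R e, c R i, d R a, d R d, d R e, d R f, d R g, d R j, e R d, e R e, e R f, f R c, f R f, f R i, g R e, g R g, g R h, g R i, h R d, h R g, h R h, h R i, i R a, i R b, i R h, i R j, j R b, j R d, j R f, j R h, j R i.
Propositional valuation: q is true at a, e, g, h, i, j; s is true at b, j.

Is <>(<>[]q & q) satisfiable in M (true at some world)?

Yes

Let φ = <>(<>[]q & q). Evaluate φ at each world:
  a (successors {a, f, h, i, j}): φ is true.
  b (successors {a, b, c, d, g, h, i}): φ is true.
  c (successors {a, b, d, e, i}): φ is false.
  d (successors {a, d, e, f, g, j}): φ is true.
  e (successors {d, e, f}): φ is false.
  f (successors {c, f, i}): φ is false.
  g (successors {e, g, h, i}): φ is true.
  h (successors {d, g, h, i}): φ is true.
  i (successors {a, b, h, j}): φ is true.
  j (successors {b, d, f, h, i}): φ is true.
Detail at a (witness):
  At a: <>(<>[]q & q) requires <>[]q & q at some successor in {a, f, h, i, j}.
    <>[]q & q holds at h, so <>(<>[]q & q) is true at a.
      At h: <>[]q is true, q is true, so <>[]q & q is true.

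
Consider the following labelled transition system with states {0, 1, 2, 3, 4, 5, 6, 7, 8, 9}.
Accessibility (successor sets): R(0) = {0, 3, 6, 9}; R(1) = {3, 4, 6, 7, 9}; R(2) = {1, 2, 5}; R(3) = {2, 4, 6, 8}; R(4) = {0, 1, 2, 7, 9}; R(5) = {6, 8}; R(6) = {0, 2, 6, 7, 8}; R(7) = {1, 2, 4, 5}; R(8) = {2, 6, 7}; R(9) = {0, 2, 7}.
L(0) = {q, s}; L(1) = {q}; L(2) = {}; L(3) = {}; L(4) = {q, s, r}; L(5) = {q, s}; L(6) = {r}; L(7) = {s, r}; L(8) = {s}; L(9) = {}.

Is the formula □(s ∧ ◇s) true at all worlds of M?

Let φ = □(s ∧ ◇s). Evaluate φ at each world:
  0 (successors {0, 3, 6, 9}): φ is false.
  1 (successors {3, 4, 6, 7, 9}): φ is false.
  2 (successors {1, 2, 5}): φ is false.
  3 (successors {2, 4, 6, 8}): φ is false.
  4 (successors {0, 1, 2, 7, 9}): φ is false.
  5 (successors {6, 8}): φ is false.
  6 (successors {0, 2, 6, 7, 8}): φ is false.
  7 (successors {1, 2, 4, 5}): φ is false.
  8 (successors {2, 6, 7}): φ is false.
  9 (successors {0, 2, 7}): φ is false.
Detail at 0 (counterexample):
  At 0: □(s ∧ ◇s) requires s ∧ ◇s at every successor {0, 3, 6, 9}.
    s ∧ ◇s fails at 3, so □(s ∧ ◇s) is false at 0.
      At 3: s is false, ◇s is true, so s ∧ ◇s is false.

No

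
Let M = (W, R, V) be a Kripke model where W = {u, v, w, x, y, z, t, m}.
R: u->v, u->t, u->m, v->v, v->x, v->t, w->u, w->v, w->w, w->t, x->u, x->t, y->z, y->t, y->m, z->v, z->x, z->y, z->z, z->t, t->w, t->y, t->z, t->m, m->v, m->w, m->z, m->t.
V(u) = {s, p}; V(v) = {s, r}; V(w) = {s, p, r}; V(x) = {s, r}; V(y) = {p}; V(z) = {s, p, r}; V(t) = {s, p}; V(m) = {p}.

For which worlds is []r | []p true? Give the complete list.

x, y, t

Let φ = []r | []p. Evaluate φ at each world:
  u (successors {v, t, m}): φ is false.
  v (successors {v, x, t}): φ is false.
  w (successors {u, v, w, t}): φ is false.
  x (successors {u, t}): φ is true.
  y (successors {z, t, m}): φ is true.
  z (successors {v, x, y, z, t}): φ is false.
  t (successors {w, y, z, m}): φ is true.
  m (successors {v, w, z, t}): φ is false.
For instance, at z:
  At z: []r is false, []p is false, so []r | []p is false.
    At z: []r requires r at every successor {v, x, y, z, t}.
      r fails at y, so []r is false at z.
    At z: []p requires p at every successor {v, x, y, z, t}.
      p fails at v, so []p is false at z.
Satisfying worlds: {x, y, t}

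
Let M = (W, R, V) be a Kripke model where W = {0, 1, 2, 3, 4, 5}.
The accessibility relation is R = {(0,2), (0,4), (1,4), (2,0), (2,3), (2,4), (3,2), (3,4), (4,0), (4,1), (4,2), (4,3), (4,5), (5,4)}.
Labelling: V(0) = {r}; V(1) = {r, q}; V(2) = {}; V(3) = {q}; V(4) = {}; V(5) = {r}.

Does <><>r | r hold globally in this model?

Let φ = <><>r | r. Evaluate φ at each world:
  0 (successors {2, 4}): φ is true.
  1 (successors {4}): φ is true.
  2 (successors {0, 3, 4}): φ is true.
  3 (successors {2, 4}): φ is true.
  4 (successors {0, 1, 2, 3, 5}): φ is true.
  5 (successors {4}): φ is true.
For instance, at 4:
  At 4: <><>r is true, r is false, so <><>r | r is true.
    At 4: <><>r requires <>r at some successor in {0, 1, 2, 3, 5}.
      <>r holds at 2, so <><>r is true at 4.

Yes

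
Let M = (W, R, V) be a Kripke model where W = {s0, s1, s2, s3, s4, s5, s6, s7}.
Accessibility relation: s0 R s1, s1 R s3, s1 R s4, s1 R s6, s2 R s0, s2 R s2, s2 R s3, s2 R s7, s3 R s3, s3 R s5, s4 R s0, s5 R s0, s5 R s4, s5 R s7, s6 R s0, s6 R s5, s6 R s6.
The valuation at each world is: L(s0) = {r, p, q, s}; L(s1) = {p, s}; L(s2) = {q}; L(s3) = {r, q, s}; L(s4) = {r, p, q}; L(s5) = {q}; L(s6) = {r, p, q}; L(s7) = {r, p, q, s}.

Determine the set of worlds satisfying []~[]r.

Let φ = []~[]r. Evaluate φ at each world:
  s0 (successors {s1}): φ is false.
  s1 (successors {s3, s4, s6}): φ is false.
  s2 (successors {s0, s2, s3, s7}): φ is false.
  s3 (successors {s3, s5}): φ is false.
  s4 (successors {s0}): φ is true.
  s5 (successors {s0, s4, s7}): φ is false.
  s6 (successors {s0, s5, s6}): φ is false.
  s7 (successors ∅): φ is true.
For instance, at s4:
  At s4: []~[]r requires ~[]r at every successor {s0}.
      At s0: []r is false, so ~[]r is true.
  So []~[]r is true at s4.
Satisfying worlds: {s4, s7}

s4, s7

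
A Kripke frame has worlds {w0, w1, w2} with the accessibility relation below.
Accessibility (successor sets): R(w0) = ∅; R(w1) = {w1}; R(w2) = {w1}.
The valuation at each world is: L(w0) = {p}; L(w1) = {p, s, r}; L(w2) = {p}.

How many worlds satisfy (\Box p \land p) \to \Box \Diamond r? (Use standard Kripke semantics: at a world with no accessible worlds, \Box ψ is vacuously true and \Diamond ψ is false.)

Let φ = (\Box p \land p) \to \Box \Diamond r. Evaluate φ at each world:
  w0 (successors ∅): φ is true.
  w1 (successors {w1}): φ is true.
  w2 (successors {w1}): φ is true.
For instance, at w1:
  At w1: \Box p \land p is true, \Box \Diamond r is true, so (\Box p \land p) \to \Box \Diamond r is true.
    At w1: \Box p is true, p is true, so \Box p \land p is true.
      At w1: \Box p requires p at every successor {w1}.
        At w1: p is true.
      So \Box p is true at w1.
    At w1: \Box \Diamond r requires \Diamond r at every successor {w1}.
      At w1: \Diamond r is true.
    So \Box \Diamond r is true at w1.
Satisfying worlds: {w0, w1, w2}

3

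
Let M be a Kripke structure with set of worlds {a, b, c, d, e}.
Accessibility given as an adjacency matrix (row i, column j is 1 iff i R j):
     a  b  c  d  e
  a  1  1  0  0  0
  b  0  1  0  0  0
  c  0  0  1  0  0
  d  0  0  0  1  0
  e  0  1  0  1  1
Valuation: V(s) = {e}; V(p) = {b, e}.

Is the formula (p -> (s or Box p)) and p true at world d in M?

No

At d: p -> (s or Box p) is true, p is false, so (p -> (s or Box p)) and p is false.
  At d: p is false, s or Box p is false, so p -> (s or Box p) is true.
    At d: s is false, Box p is false, so s or Box p is false.
      At d: Box p requires p at every successor {d}.
        p fails at d, so Box p is false at d.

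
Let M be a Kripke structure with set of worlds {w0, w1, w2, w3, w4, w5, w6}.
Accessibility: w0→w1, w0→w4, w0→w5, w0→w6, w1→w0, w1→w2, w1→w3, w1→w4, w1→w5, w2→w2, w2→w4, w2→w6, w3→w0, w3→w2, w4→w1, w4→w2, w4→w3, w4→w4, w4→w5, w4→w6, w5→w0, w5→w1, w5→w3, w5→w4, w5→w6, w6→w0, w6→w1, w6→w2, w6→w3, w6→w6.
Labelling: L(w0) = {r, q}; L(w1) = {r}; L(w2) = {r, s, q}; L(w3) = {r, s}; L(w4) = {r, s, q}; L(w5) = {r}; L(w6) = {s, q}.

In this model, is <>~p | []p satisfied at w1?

Yes

At w1: <>~p is true, []p is false, so <>~p | []p is true.
  At w1: <>~p requires ~p at some successor in {w0, w2, w3, w4, w5}.
    ~p holds at w0, so <>~p is true at w1.
  At w1: []p requires p at every successor {w0, w2, w3, w4, w5}.
    p fails at w0, so []p is false at w1.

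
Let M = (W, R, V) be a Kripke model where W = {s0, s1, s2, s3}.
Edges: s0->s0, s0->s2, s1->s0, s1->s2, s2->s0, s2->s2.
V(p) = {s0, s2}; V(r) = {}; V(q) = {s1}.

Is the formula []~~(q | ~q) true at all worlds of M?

Recall that []ψ holds at a world iff ψ holds at every accessible world, and <>ψ holds iff ψ holds at some accessible world.
Let φ = []~~(q | ~q). Evaluate φ at each world:
  s0 (successors {s0, s2}): φ is true.
  s1 (successors {s0, s2}): φ is true.
  s2 (successors {s0, s2}): φ is true.
  s3 (successors ∅): φ is true.
For instance, at s0:
  At s0: []~~(q | ~q) requires ~~(q | ~q) at every successor {s0, s2}.
    At s0: ~~(q | ~q) is true.
    At s2: ~~(q | ~q) is true.
  So []~~(q | ~q) is true at s0.

Yes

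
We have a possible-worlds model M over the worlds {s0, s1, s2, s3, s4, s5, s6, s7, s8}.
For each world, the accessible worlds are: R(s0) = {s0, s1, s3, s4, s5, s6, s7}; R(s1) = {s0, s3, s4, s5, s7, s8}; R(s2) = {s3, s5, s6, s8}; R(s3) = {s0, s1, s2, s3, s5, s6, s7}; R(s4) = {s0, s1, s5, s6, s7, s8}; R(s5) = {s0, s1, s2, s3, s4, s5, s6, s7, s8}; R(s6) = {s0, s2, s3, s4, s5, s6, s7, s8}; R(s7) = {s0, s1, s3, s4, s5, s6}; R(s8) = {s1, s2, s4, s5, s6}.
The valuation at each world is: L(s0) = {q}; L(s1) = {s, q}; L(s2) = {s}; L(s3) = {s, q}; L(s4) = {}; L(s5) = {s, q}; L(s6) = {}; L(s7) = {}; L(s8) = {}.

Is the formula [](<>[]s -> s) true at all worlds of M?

Let φ = [](<>[]s -> s). Evaluate φ at each world:
  s0 (successors {s0, s1, s3, s4, s5, s6, s7}): φ is true.
  s1 (successors {s0, s3, s4, s5, s7, s8}): φ is true.
  s2 (successors {s3, s5, s6, s8}): φ is true.
  s3 (successors {s0, s1, s2, s3, s5, s6, s7}): φ is true.
  s4 (successors {s0, s1, s5, s6, s7, s8}): φ is true.
  s5 (successors {s0, s1, s2, s3, s4, s5, s6, s7, s8}): φ is true.
  s6 (successors {s0, s2, s3, s4, s5, s6, s7, s8}): φ is true.
  s7 (successors {s0, s1, s3, s4, s5, s6}): φ is true.
  s8 (successors {s1, s2, s4, s5, s6}): φ is true.
For instance, at s5:
  At s5: [](<>[]s -> s) requires <>[]s -> s at every successor {s0, s1, s2, s3, s4, s5, s6, s7, s8}.
    At s0: <>[]s -> s is true.
    At s1: <>[]s -> s is true.
    At s2: <>[]s -> s is true.
    At s3: <>[]s -> s is true.
    At s4: <>[]s -> s is true.
    At s5: <>[]s -> s is true.
    At s6: <>[]s -> s is true.
    At s7: <>[]s -> s is true.
    At s8: <>[]s -> s is true.
  So [](<>[]s -> s) is true at s5.

Yes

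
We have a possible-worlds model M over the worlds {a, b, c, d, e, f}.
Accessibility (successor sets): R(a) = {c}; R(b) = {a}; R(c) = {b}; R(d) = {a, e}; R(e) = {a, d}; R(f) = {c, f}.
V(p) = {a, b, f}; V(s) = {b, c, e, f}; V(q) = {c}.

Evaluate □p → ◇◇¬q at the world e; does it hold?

Recall that □ψ holds at a world iff ψ holds at every accessible world, and ◇ψ holds iff ψ holds at some accessible world.
At e: □p is false, ◇◇¬q is true, so □p → ◇◇¬q is true.
  At e: □p requires p at every successor {a, d}.
    p fails at d, so □p is false at e.
  At e: ◇◇¬q requires ◇¬q at some successor in {a, d}.
    ◇¬q holds at d, so ◇◇¬q is true at e.
      At d: ◇¬q requires ¬q at some successor in {a, e}.
        ¬q holds at a, so ◇¬q is true at d.

Yes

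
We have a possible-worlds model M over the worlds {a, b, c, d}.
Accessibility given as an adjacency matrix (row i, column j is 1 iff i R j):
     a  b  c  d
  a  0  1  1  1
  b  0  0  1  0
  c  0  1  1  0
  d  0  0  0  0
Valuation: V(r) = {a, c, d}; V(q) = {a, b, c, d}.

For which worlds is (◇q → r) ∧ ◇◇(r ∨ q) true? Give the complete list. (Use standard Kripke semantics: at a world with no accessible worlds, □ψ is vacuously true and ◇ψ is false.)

a, c

Recall that ◇ψ holds at a world iff ψ holds at some accessible world.
Let φ = (◇q → r) ∧ ◇◇(r ∨ q). Evaluate φ at each world:
  a (successors {b, c, d}): φ is true.
  b (successors {c}): φ is false.
  c (successors {b, c}): φ is true.
  d (successors ∅): φ is false.
For instance, at c:
  At c: ◇q → r is true, ◇◇(r ∨ q) is true, so (◇q → r) ∧ ◇◇(r ∨ q) is true.
    At c: ◇q is true, r is true, so ◇q → r is true.
      At c: ◇q requires q at some successor in {b, c}.
        q holds at b, so ◇q is true at c.
    At c: ◇◇(r ∨ q) requires ◇(r ∨ q) at some successor in {b, c}.
      ◇(r ∨ q) holds at b, so ◇◇(r ∨ q) is true at c.
Satisfying worlds: {a, c}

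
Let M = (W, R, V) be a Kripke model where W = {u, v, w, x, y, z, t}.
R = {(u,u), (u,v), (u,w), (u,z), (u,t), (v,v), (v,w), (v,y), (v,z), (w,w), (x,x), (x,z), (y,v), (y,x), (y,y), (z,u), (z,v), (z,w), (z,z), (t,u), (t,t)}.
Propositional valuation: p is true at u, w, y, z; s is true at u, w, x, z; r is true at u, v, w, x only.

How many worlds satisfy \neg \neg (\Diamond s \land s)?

4

Let φ = \neg \neg (\Diamond s \land s). Evaluate φ at each world:
  u (successors {u, v, w, z, t}): φ is true.
  v (successors {v, w, y, z}): φ is false.
  w (successors {w}): φ is true.
  x (successors {x, z}): φ is true.
  y (successors {v, x, y}): φ is false.
  z (successors {u, v, w, z}): φ is true.
  t (successors {u, t}): φ is false.
For instance, at x:
  At x: \neg (\Diamond s \land s) is false, so \neg \neg (\Diamond s \land s) is true.
    At x: \Diamond s \land s is true, so \neg (\Diamond s \land s) is false.
      At x: \Diamond s is true, s is true, so \Diamond s \land s is true.
Satisfying worlds: {u, w, x, z}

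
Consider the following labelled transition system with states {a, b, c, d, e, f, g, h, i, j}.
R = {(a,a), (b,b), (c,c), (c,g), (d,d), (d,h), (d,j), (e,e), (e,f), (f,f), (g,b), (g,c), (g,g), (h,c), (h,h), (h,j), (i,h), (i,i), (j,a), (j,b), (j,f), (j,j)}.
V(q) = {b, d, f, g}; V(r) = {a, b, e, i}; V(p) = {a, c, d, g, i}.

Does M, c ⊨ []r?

Recall that []ψ holds at a world iff ψ holds at every accessible world, and <>ψ holds iff ψ holds at some accessible world.
At c: []r requires r at every successor {c, g}.
  r fails at c, so []r is false at c.

No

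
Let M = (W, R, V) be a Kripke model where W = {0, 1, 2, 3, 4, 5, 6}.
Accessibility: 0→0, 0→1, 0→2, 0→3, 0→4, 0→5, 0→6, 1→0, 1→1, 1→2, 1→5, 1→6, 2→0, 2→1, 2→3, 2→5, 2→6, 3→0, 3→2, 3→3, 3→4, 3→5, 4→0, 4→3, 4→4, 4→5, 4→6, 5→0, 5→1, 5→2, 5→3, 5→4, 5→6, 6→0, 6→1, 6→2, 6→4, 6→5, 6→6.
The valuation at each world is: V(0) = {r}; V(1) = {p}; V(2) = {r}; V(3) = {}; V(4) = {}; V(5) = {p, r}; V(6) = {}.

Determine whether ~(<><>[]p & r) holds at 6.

Yes

At 6: <><>[]p & r is false, so ~(<><>[]p & r) is true.
  At 6: <><>[]p is false, r is false, so <><>[]p & r is false.
    At 6: <><>[]p requires <>[]p at some successor in {0, 1, 2, 4, 5, 6}.
      At 0: <>[]p is false.
      At 1: <>[]p is false.
      At 2: <>[]p is false.
      At 4: <>[]p is false.
      At 5: <>[]p is false.
      At 6: <>[]p is false.
    So <><>[]p is false at 6.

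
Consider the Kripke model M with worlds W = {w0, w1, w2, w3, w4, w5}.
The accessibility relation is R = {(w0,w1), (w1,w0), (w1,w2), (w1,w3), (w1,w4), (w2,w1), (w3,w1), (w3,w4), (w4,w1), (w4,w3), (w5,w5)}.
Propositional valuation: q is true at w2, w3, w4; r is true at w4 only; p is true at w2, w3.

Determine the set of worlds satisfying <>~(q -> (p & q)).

Recall that <>ψ holds at a world iff ψ holds at some accessible world.
Let φ = <>~(q -> (p & q)). Evaluate φ at each world:
  w0 (successors {w1}): φ is false.
  w1 (successors {w0, w2, w3, w4}): φ is true.
  w2 (successors {w1}): φ is false.
  w3 (successors {w1, w4}): φ is true.
  w4 (successors {w1, w3}): φ is false.
  w5 (successors {w5}): φ is false.
For instance, at w3:
  At w3: <>~(q -> (p & q)) requires ~(q -> (p & q)) at some successor in {w1, w4}.
    ~(q -> (p & q)) holds at w4, so <>~(q -> (p & q)) is true at w3.
Satisfying worlds: {w1, w3}

w1, w3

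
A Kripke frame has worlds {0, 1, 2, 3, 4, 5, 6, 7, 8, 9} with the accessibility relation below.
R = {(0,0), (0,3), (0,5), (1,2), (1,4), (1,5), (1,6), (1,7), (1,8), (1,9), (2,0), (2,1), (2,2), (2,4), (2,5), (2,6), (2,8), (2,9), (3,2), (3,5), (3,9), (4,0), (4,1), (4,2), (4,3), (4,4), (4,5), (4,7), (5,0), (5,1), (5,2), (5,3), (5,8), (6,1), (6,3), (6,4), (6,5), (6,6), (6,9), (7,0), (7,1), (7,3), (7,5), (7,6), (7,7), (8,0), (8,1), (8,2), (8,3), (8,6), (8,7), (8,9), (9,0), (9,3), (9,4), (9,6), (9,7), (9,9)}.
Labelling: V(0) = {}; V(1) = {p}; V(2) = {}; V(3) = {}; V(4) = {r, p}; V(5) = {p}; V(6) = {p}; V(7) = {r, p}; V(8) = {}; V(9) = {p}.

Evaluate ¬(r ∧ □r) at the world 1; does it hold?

Yes

Recall that □ψ holds at a world iff ψ holds at every accessible world, and ◇ψ holds iff ψ holds at some accessible world.
At 1: r ∧ □r is false, so ¬(r ∧ □r) is true.
  At 1: r is false, □r is false, so r ∧ □r is false.
    At 1: □r requires r at every successor {2, 4, 5, 6, 7, 8, 9}.
      r fails at 2, so □r is false at 1.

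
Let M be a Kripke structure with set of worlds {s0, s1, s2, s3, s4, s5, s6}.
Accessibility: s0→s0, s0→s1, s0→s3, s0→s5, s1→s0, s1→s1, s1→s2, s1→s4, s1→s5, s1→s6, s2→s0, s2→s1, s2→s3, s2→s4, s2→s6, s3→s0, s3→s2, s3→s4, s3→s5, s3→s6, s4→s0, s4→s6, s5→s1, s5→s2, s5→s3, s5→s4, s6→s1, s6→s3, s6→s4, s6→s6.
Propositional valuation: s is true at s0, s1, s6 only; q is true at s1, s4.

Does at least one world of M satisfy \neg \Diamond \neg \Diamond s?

Recall that \Diamond ψ holds at a world iff ψ holds at some accessible world.
Let φ = \neg \Diamond \neg \Diamond s. Evaluate φ at each world:
  s0 (successors {s0, s1, s3, s5}): φ is true.
  s1 (successors {s0, s1, s2, s4, s5, s6}): φ is true.
  s2 (successors {s0, s1, s3, s4, s6}): φ is true.
  s3 (successors {s0, s2, s4, s5, s6}): φ is true.
  s4 (successors {s0, s6}): φ is true.
  s5 (successors {s1, s2, s3, s4}): φ is true.
  s6 (successors {s1, s3, s4, s6}): φ is true.
Detail at s0 (witness):
  At s0: \Diamond \neg \Diamond s is false, so \neg \Diamond \neg \Diamond s is true.
    At s0: \Diamond \neg \Diamond s requires \neg \Diamond s at some successor in {s0, s1, s3, s5}.
      At s0: \neg \Diamond s is false.
      At s1: \neg \Diamond s is false.
      At s3: \neg \Diamond s is false.
      At s5: \neg \Diamond s is false.
    So \Diamond \neg \Diamond s is false at s0.

Yes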